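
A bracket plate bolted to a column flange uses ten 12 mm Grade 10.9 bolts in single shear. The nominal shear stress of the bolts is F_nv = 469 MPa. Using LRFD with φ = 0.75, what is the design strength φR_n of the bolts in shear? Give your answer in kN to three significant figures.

A_b = π × 12² / 4 = 113.1 mm².
R_n = F_nv · A_b · n · n_s = 469 × 113.1 × 10 × 1 / 1000 = 530.4 kN.
Design strength φR_n = 0.75 × 530.4 = 398 kN.

398 kN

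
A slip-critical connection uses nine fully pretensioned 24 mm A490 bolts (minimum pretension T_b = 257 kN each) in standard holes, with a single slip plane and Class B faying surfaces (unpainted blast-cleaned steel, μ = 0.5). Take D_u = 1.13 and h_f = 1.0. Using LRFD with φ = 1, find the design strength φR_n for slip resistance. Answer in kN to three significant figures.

1310 kN

R_n = μ · D_u · h_f · T_b · n_s · n_b = 0.5 × 1.13 × 1.0 × 257 × 1 × 9 = 1307 kN.
Design strength φR_n = 1 × 1307 = 1310 kN.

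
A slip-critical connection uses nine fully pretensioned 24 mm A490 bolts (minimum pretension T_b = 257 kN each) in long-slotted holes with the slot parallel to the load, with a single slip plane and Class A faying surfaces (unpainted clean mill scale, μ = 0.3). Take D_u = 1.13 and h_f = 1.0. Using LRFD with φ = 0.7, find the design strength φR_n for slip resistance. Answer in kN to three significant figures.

549 kN

R_n = μ · D_u · h_f · T_b · n_s · n_b = 0.3 × 1.13 × 1.0 × 257 × 1 × 9 = 784.1 kN.
Design strength φR_n = 0.7 × 784.1 = 549 kN.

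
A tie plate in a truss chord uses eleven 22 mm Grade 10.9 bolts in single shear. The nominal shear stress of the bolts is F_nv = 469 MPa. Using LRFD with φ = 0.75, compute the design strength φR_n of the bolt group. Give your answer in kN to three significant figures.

1470 kN

A_b = π × 22² / 4 = 380.1 mm².
R_n = F_nv · A_b · n · n_s = 469 × 380.1 × 11 × 1 / 1000 = 1961 kN.
Design strength φR_n = 0.75 × 1961 = 1470 kN.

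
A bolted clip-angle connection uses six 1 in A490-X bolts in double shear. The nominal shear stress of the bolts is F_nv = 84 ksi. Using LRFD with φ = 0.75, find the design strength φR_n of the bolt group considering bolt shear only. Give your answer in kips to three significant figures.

594 kips

A_b = π × 1² / 4 = 0.7854 in².
R_n = F_nv · A_b · n · n_s = 84 × 0.7854 × 6 × 2 = 791.7 kips.
Design strength φR_n = 0.75 × 791.7 = 594 kips.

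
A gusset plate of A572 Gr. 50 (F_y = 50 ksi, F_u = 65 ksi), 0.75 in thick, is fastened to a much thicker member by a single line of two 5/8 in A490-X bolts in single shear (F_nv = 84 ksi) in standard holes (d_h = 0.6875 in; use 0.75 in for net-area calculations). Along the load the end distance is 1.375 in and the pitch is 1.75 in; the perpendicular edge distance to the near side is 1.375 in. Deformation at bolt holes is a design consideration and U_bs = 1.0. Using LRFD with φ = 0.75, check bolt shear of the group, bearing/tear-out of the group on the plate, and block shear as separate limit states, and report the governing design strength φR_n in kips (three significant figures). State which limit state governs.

38.7 kips (bolt shear governs)

Bolt shear: A_b = π·0.625²/4 = 0.3068 in²; R_n = 84 × 0.3068 × 2 × 1 = 51.54 kips → 0.75 × 51.54 = 38.7 kips.
Bearing: edge l_c = 1.031, r_n = 60.33 kips; interior l_c = 1.062, r_n = 62.16 kips; R_n = 60.33 + 1·62.16 = 122.5 kips → 91.9 kips.
Block shear: A_gv = 2.344, A_nv = 1.5, A_nt = 0.75 in²; R_n = min(0.6F_uA_nv, 0.6F_yA_gv) + U_bs·F_u·A_nt = 107.2 kips → 80.4 kips.
Bolt shear governs: 38.7 kips.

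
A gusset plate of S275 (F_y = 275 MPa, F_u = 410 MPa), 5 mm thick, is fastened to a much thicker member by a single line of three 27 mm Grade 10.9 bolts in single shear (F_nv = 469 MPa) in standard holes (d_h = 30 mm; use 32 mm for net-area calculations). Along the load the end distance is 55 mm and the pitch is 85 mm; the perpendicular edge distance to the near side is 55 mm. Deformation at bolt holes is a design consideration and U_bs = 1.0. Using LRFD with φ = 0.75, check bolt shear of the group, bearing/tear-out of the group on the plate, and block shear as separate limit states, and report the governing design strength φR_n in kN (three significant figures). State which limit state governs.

194 kN (block shear governs)

Bolt shear: A_b = π·27²/4 = 572.6 mm²; R_n = 469 × 572.6 × 3 × 1 / 1000 = 805.6 kN → 0.75 × 805.6 = 604 kN.
Bearing: edge l_c = 40, r_n = 98.4 kN; interior l_c = 55, r_n = 132.8 kN; R_n = 98.4 + 2·132.8 = 364.1 kN → 273 kN.
Block shear: A_gv = 1125, A_nv = 725, A_nt = 195 mm²; R_n = min(0.6F_uA_nv, 0.6F_yA_gv) + U_bs·F_u·A_nt = 258.3 kN → 194 kN.
Block shear governs: 194 kN.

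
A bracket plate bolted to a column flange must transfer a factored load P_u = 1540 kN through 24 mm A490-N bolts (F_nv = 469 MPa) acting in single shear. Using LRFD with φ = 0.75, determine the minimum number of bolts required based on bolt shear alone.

A_b = π·24²/4 = 452.4 mm².
Per-bolt design strength φR_n = 0.75 × 469 × 452.4 × 1 / 1000 = 159.1 kN.
n ≥ 1540 / 159.1 = 9.678 → use 10 bolts.

10 bolts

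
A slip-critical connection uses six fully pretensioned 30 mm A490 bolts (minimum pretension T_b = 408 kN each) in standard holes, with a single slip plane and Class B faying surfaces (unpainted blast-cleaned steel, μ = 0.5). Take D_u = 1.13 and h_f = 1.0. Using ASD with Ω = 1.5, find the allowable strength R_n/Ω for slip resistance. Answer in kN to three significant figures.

922 kN

R_n = μ · D_u · h_f · T_b · n_s · n_b = 0.5 × 1.13 × 1.0 × 408 × 1 × 6 = 1383 kN.
Allowable strength R_n/Ω = 1383 / 1.5 = 922 kN.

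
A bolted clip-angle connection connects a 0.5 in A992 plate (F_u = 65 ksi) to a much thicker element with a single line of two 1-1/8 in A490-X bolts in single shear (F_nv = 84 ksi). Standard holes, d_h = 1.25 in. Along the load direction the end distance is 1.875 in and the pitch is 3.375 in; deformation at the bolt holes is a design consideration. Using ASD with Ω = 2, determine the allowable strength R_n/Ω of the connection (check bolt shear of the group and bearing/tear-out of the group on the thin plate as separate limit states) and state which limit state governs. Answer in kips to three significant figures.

65.8 kips (bearing governs)

Bolt shear: A_b = π·1.125²/4 = 0.994 in²; R_n = 84 × 0.994 × 2 × 1 = 167 kips → 167 / 2 = 83.5 kips.
Bearing (1.2 l_c t F_u ≤ 2.4 d t F_u): upper limit = 2.4·1.125·0.5·65 = 87.75 kips.
  Edge l_c = 1.875 − 1.25/2 = 1.25 → r_n = 48.75 kips; interior l_c = 3.375 − 1.25 = 2.125 → r_n = 82.88 kips.
  R_n,bearing = 1·48.75 + 1·82.88 = 131.6 kips → 131.6 / 2 = 65.8 kips.
Bearing governs: 65.8 kips.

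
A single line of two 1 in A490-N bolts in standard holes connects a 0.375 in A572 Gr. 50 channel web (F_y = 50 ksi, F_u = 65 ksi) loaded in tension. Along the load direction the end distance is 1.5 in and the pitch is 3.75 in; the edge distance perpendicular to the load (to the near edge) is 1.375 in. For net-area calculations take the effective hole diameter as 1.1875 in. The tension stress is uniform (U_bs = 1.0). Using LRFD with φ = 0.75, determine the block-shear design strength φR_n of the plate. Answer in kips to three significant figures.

52.3 kips

Shear plane L_v = 1.5 + 1·3.75 = 5.25 in; A_gv = 5.25 × 0.375 = 1.969 in².
A_nv = (5.25 − 1.5·1.1875) × 0.375 = 1.301 in².
A_nt = (1.375 − 0.5·1.1875) × 0.375 = 0.293 in².
0.6 F_u A_nv = 50.73 kips; 0.6 F_y A_gv = 59.06 kips → shear rupture governs the shear term.
R_n = 50.73 + 1.0 × 65 × 0.293 = 69.77 kips.
Design strength φR_n = 0.75 × 69.77 = 52.3 kips.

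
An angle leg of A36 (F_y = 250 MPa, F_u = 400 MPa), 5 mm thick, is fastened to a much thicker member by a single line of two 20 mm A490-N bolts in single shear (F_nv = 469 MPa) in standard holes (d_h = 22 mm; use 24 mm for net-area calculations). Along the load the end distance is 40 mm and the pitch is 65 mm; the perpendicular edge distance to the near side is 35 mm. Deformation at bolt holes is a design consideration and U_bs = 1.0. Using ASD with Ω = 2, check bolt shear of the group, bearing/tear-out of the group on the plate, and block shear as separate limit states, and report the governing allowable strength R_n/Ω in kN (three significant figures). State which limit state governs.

62.4 kN (block shear governs)

Bolt shear: A_b = π·20²/4 = 314.2 mm²; R_n = 469 × 314.2 × 2 × 1 / 1000 = 294.7 kN → 294.7 / 2 = 147 kN.
Bearing: edge l_c = 29, r_n = 69.6 kN; interior l_c = 43, r_n = 96 kN; R_n = 69.6 + 1·96 = 165.6 kN → 82.8 kN.
Block shear: A_gv = 525, A_nv = 345, A_nt = 115 mm²; R_n = min(0.6F_uA_nv, 0.6F_yA_gv) + U_bs·F_u·A_nt = 124.8 kN → 62.4 kN.
Block shear governs: 62.4 kN.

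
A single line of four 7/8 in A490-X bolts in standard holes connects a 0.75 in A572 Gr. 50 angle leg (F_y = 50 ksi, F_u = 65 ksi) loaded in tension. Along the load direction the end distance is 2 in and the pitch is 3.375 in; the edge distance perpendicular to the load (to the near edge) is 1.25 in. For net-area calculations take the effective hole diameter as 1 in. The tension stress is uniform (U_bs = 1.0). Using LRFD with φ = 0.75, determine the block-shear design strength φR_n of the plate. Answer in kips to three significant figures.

217 kips

Shear plane L_v = 2 + 3·3.375 = 12.12 in; A_gv = 12.12 × 0.75 = 9.094 in².
A_nv = (12.12 − 3.5·1) × 0.75 = 6.469 in².
A_nt = (1.25 − 0.5·1) × 0.75 = 0.5625 in².
0.6 F_u A_nv = 252.3 kips; 0.6 F_y A_gv = 272.8 kips → shear rupture governs the shear term.
R_n = 252.3 + 1.0 × 65 × 0.5625 = 288.8 kips.
Design strength φR_n = 0.75 × 288.8 = 217 kips.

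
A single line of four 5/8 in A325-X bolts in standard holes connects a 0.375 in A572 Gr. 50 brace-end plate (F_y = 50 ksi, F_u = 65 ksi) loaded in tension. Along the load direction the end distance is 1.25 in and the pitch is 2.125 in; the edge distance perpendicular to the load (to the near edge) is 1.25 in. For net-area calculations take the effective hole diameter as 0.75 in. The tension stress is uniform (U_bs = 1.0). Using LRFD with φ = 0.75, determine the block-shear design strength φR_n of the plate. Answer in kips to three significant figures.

70.8 kips

Shear plane L_v = 1.25 + 3·2.125 = 7.625 in; A_gv = 7.625 × 0.375 = 2.859 in².
A_nv = (7.625 − 3.5·0.75) × 0.375 = 1.875 in².
A_nt = (1.25 − 0.5·0.75) × 0.375 = 0.3281 in².
0.6 F_u A_nv = 73.12 kips; 0.6 F_y A_gv = 85.78 kips → shear rupture governs the shear term.
R_n = 73.12 + 1.0 × 65 × 0.3281 = 94.45 kips.
Design strength φR_n = 0.75 × 94.45 = 70.8 kips.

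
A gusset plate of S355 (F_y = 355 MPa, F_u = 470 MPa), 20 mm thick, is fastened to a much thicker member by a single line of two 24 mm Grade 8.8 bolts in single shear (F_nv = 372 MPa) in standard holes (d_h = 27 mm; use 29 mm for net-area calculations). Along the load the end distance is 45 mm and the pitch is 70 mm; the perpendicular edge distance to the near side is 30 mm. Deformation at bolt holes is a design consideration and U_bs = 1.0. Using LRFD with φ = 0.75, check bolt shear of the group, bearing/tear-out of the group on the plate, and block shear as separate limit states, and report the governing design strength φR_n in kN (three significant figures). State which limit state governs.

Bolt shear: A_b = π·24²/4 = 452.4 mm²; R_n = 372 × 452.4 × 2 × 1 / 1000 = 336.6 kN → 0.75 × 336.6 = 252 kN.
Bearing: edge l_c = 31.5, r_n = 355.3 kN; interior l_c = 43, r_n = 485 kN; R_n = 355.3 + 1·485 = 840.4 kN → 630 kN.
Block shear: A_gv = 2300, A_nv = 1430, A_nt = 310 mm²; R_n = min(0.6F_uA_nv, 0.6F_yA_gv) + U_bs·F_u·A_nt = 549 kN → 412 kN.
Bolt shear governs: 252 kN.

252 kN (bolt shear governs)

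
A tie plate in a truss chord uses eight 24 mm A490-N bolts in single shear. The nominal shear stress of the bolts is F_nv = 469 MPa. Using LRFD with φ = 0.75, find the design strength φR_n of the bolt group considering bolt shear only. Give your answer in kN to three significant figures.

1270 kN

A_b = π × 24² / 4 = 452.4 mm².
R_n = F_nv · A_b · n · n_s = 469 × 452.4 × 8 × 1 / 1000 = 1697 kN.
Design strength φR_n = 0.75 × 1697 = 1270 kN.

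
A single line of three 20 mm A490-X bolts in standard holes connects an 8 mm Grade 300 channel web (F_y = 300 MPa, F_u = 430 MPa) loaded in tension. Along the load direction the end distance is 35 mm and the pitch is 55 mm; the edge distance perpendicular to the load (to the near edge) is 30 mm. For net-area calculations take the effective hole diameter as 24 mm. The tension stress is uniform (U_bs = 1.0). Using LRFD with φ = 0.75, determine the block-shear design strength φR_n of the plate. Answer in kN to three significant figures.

178 kN

Shear plane L_v = 35 + 2·55 = 145 mm; A_gv = 145 × 8 = 1160 mm².
A_nv = (145 − 2.5·24) × 8 = 680 mm².
A_nt = (30 − 0.5·24) × 8 = 144 mm².
0.6 F_u A_nv = 175.4 kN; 0.6 F_y A_gv = 208.8 kN → shear rupture governs the shear term.
R_n = 175.4 + 1.0 × 430 × 144 / 1000 = 237.4 kN.
Design strength φR_n = 0.75 × 237.4 = 178 kN.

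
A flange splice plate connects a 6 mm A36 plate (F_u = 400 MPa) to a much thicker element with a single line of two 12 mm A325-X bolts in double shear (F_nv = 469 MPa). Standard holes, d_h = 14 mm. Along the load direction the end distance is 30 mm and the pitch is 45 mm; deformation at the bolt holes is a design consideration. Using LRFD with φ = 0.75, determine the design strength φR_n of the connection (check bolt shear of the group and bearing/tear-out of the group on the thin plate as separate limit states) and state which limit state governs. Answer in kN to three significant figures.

102 kN (bearing governs)

Bolt shear: A_b = π·12²/4 = 113.1 mm²; R_n = 469 × 113.1 × 2 × 2 / 1000 = 212.2 kN → 0.75 × 212.2 = 159 kN.
Bearing (1.2 l_c t F_u ≤ 2.4 d t F_u): upper limit = 2.4·12·6·400 / 1000 = 69.12 kN.
  Edge l_c = 30 − 14/2 = 23 → r_n = 66.24 kN; interior l_c = 45 − 14 = 31 → r_n = 69.12 kN.
  R_n,bearing = 1·66.24 + 1·69.12 = 135.4 kN → 0.75 × 135.4 = 102 kN.
Bearing governs: 102 kN.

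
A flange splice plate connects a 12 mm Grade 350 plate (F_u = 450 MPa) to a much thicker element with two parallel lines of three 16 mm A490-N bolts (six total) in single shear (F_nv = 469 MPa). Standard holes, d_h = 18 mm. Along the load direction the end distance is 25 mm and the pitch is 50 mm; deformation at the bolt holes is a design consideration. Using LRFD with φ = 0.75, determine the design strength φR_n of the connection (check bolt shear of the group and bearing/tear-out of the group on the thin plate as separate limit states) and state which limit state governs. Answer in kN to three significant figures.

424 kN (bolt shear governs)

Bolt shear: A_b = π·16²/4 = 201.1 mm²; R_n = 469 × 201.1 × 6 × 1 / 1000 = 565.8 kN → 0.75 × 565.8 = 424 kN.
Bearing (1.2 l_c t F_u ≤ 2.4 d t F_u): upper limit = 2.4·16·12·450 / 1000 = 207.4 kN.
  Edge l_c = 25 − 18/2 = 16 → r_n = 103.7 kN; interior l_c = 50 − 18 = 32 → r_n = 207.4 kN.
  R_n,bearing = 2·103.7 + 4·207.4 = 1037 kN → 0.75 × 1037 = 778 kN.
Bolt shear governs: 424 kN.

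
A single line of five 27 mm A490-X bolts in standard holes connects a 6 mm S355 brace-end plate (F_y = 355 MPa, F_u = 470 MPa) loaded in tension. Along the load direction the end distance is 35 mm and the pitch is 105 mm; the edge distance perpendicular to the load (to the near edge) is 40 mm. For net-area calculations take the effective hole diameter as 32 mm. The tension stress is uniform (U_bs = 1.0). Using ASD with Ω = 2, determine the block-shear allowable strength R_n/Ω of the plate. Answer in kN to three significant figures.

297 kN

Shear plane L_v = 35 + 4·105 = 455 mm; A_gv = 455 × 6 = 2730 mm².
A_nv = (455 − 4.5·32) × 6 = 1866 mm².
A_nt = (40 − 0.5·32) × 6 = 144 mm².
0.6 F_u A_nv = 526.2 kN; 0.6 F_y A_gv = 581.5 kN → shear rupture governs the shear term.
R_n = 526.2 + 1.0 × 470 × 144 / 1000 = 593.9 kN.
Allowable strength R_n/Ω = 593.9 / 2 = 297 kN.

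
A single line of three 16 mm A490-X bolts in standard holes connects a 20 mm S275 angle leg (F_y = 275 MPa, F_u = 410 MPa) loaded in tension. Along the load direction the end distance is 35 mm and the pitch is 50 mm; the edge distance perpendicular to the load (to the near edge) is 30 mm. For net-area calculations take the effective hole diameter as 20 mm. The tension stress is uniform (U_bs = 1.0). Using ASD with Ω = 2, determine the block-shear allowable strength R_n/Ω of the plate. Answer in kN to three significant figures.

Shear plane L_v = 35 + 2·50 = 135 mm; A_gv = 135 × 20 = 2700 mm².
A_nv = (135 − 2.5·20) × 20 = 1700 mm².
A_nt = (30 − 0.5·20) × 20 = 400 mm².
0.6 F_u A_nv = 418.2 kN; 0.6 F_y A_gv = 445.5 kN → shear rupture governs the shear term.
R_n = 418.2 + 1.0 × 410 × 400 / 1000 = 582.2 kN.
Allowable strength R_n/Ω = 582.2 / 2 = 291 kN.

291 kN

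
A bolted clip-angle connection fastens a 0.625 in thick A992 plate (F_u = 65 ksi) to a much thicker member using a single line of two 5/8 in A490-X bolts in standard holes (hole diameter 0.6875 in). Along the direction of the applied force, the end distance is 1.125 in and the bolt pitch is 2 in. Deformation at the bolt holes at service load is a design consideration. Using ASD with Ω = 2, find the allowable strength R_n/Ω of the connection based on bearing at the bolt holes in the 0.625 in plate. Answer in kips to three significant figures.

49.5 kips

Per bolt r_n = 1.2 l_c t F_u ≤ 2.4 d t F_u; upper limit = 2.4 × 0.625 × 0.625 × 65 = 60.94 kips.
Edge bolt: l_c = 1.125 − 0.6875/2 = 0.7812 in → 1.2 × 0.7812 × 0.625 × 65 = 38.09 → r_n = 38.09 kips.
Interior bolts: l_c = 2 − 0.6875 = 1.312 in → 1.2 × 1.312 × 0.625 × 65 = 63.98 → r_n = 60.94 kips.
R_n = 1 × 38.09 + 1 × 60.94 = 99.02 kips.
Allowable strength R_n/Ω = 99.02 / 2 = 49.5 kips.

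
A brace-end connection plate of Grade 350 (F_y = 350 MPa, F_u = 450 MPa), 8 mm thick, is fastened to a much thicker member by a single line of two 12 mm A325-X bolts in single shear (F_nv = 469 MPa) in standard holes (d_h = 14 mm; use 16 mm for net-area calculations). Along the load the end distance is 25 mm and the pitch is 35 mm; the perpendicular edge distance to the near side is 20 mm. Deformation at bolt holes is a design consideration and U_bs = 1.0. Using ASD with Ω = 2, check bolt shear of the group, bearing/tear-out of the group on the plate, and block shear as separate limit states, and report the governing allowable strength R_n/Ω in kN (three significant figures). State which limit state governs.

53 kN (bolt shear governs)

Bolt shear: A_b = π·12²/4 = 113.1 mm²; R_n = 469 × 113.1 × 2 × 1 / 1000 = 106.1 kN → 106.1 / 2 = 53 kN.
Bearing: edge l_c = 18, r_n = 77.76 kN; interior l_c = 21, r_n = 90.72 kN; R_n = 77.76 + 1·90.72 = 168.5 kN → 84.2 kN.
Block shear: A_gv = 480, A_nv = 288, A_nt = 96 mm²; R_n = min(0.6F_uA_nv, 0.6F_yA_gv) + U_bs·F_u·A_nt = 121 kN → 60.5 kN.
Bolt shear governs: 53 kN.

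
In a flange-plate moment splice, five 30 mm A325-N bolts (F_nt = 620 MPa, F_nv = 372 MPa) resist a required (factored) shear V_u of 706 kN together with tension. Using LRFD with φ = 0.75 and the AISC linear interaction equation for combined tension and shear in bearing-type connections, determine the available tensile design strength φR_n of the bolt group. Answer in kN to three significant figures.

960 kN

A_b = π·30²/4 = 706.9 mm²; f_rv = 706 × 1000 / (5 × 706.9) = 199.8 MPa.
F'_nt = 1.3 F_nt − (F_nt / φF_nv) f_rv = 1.3·620 − (620/(0.75·372))·199.8 = 362.1 MPa, capped at F_nt → F'_nt = 362.1 MPa.
R_n = F'_nt · A_b · n = 362.1 × 706.9 × 5 / 1000 = 1280 kN.
Design strength φR_n = 0.75 × 1280 = 960 kN.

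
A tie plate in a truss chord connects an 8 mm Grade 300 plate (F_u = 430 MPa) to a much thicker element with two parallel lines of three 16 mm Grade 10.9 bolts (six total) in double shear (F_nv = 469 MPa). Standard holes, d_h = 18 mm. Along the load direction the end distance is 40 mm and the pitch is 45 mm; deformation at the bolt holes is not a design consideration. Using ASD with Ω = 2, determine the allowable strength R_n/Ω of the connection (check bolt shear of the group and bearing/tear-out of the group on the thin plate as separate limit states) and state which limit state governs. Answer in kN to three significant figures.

439 kN (bearing governs)

Bolt shear: A_b = π·16²/4 = 201.1 mm²; R_n = 469 × 201.1 × 6 × 2 / 1000 = 1132 kN → 1132 / 2 = 566 kN.
Bearing (1.5 l_c t F_u ≤ 3.0 d t F_u): upper limit = 3.0·16·8·430 / 1000 = 165.1 kN.
  Edge l_c = 40 − 18/2 = 31 → r_n = 160 kN; interior l_c = 45 − 18 = 27 → r_n = 139.3 kN.
  R_n,bearing = 2·160 + 4·139.3 = 877.2 kN → 877.2 / 2 = 439 kN.
Bearing governs: 439 kN.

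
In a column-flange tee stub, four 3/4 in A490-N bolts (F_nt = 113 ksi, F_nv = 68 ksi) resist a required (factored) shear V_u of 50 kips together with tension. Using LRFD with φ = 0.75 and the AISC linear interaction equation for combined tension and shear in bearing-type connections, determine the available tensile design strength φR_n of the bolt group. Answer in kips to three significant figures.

A_b = π·0.75²/4 = 0.4418 in²; f_rv = 50 / (4 × 0.4418) = 28.29 ksi.
F'_nt = 1.3 F_nt − (F_nt / φF_nv) f_rv = 1.3·113 − (113/(0.75·68))·28.29 = 84.21 ksi, capped at F_nt → F'_nt = 84.21 ksi.
R_n = F'_nt · A_b · n = 84.21 × 0.4418 × 4 = 148.8 kips.
Design strength φR_n = 0.75 × 148.8 = 112 kips.

112 kips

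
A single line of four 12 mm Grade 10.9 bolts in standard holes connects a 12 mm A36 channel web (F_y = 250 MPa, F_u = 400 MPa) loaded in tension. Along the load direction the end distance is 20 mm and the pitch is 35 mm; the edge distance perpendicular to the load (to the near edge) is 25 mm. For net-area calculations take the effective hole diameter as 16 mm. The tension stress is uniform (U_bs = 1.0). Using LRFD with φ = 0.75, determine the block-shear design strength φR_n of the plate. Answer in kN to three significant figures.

Shear plane L_v = 20 + 3·35 = 125 mm; A_gv = 125 × 12 = 1500 mm².
A_nv = (125 − 3.5·16) × 12 = 828 mm².
A_nt = (25 − 0.5·16) × 12 = 204 mm².
0.6 F_u A_nv = 198.7 kN; 0.6 F_y A_gv = 225 kN → shear rupture governs the shear term.
R_n = 198.7 + 1.0 × 400 × 204 / 1000 = 280.3 kN.
Design strength φR_n = 0.75 × 280.3 = 210 kN.

210 kN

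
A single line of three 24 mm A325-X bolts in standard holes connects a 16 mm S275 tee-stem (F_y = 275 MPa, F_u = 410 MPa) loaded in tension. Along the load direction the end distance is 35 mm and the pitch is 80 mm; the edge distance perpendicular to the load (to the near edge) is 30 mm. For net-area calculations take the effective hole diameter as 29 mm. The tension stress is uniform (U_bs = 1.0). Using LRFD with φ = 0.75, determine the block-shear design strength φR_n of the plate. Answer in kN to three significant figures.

Shear plane L_v = 35 + 2·80 = 195 mm; A_gv = 195 × 16 = 3120 mm².
A_nv = (195 − 2.5·29) × 16 = 1960 mm².
A_nt = (30 − 0.5·29) × 16 = 248 mm².
0.6 F_u A_nv = 482.2 kN; 0.6 F_y A_gv = 514.8 kN → shear rupture governs the shear term.
R_n = 482.2 + 1.0 × 410 × 248 / 1000 = 583.8 kN.
Design strength φR_n = 0.75 × 583.8 = 438 kN.

438 kN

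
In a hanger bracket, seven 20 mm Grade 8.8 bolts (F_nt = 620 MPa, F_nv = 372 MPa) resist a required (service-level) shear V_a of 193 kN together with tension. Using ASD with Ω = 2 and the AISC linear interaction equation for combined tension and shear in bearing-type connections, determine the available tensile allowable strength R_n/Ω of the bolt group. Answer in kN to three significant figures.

A_b = π·20²/4 = 314.2 mm²; f_rv = 193 × 1000 / (7 × 314.2) = 87.76 MPa.
F'_nt = 1.3 F_nt − (Ω F_nt / F_nv) f_rv = 1.3·620 − (2·620/372)·87.76 = 513.5 MPa, capped at F_nt → F'_nt = 513.5 MPa.
R_n = F'_nt · A_b · n = 513.5 × 314.2 × 7 / 1000 = 1129 kN.
Allowable strength R_n/Ω = 1129 / 2 = 565 kN.

565 kN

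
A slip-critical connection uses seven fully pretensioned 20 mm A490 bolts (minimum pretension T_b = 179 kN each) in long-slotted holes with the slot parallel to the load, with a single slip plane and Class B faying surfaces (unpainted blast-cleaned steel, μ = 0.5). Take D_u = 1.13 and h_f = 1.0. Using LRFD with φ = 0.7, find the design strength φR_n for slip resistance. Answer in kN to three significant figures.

R_n = μ · D_u · h_f · T_b · n_s · n_b = 0.5 × 1.13 × 1.0 × 179 × 1 × 7 = 707.9 kN.
Design strength φR_n = 0.7 × 707.9 = 496 kN.

496 kN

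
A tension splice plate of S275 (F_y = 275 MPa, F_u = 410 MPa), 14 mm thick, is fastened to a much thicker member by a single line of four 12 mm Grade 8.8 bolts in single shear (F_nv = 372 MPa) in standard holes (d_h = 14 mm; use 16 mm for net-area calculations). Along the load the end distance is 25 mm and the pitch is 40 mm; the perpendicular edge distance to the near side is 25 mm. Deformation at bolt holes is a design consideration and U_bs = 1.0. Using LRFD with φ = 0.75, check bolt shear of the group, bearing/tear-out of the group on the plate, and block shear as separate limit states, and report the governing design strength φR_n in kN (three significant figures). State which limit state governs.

Bolt shear: A_b = π·12²/4 = 113.1 mm²; R_n = 372 × 113.1 × 4 × 1 / 1000 = 168.3 kN → 0.75 × 168.3 = 126 kN.
Bearing: edge l_c = 18, r_n = 124 kN; interior l_c = 26, r_n = 165.3 kN; R_n = 124 + 3·165.3 = 619.9 kN → 465 kN.
Block shear: A_gv = 2030, A_nv = 1246, A_nt = 238 mm²; R_n = min(0.6F_uA_nv, 0.6F_yA_gv) + U_bs·F_u·A_nt = 404.1 kN → 303 kN.
Bolt shear governs: 126 kN.

126 kN (bolt shear governs)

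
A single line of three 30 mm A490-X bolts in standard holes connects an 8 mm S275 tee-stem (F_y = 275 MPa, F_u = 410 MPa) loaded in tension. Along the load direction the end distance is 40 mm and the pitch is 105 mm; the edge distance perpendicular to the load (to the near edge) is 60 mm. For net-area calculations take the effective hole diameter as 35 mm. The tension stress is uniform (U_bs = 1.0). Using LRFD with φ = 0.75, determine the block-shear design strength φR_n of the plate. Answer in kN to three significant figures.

344 kN

Shear plane L_v = 40 + 2·105 = 250 mm; A_gv = 250 × 8 = 2000 mm².
A_nv = (250 − 2.5·35) × 8 = 1300 mm².
A_nt = (60 − 0.5·35) × 8 = 340 mm².
0.6 F_u A_nv = 319.8 kN; 0.6 F_y A_gv = 330 kN → shear rupture governs the shear term.
R_n = 319.8 + 1.0 × 410 × 340 / 1000 = 459.2 kN.
Design strength φR_n = 0.75 × 459.2 = 344 kN.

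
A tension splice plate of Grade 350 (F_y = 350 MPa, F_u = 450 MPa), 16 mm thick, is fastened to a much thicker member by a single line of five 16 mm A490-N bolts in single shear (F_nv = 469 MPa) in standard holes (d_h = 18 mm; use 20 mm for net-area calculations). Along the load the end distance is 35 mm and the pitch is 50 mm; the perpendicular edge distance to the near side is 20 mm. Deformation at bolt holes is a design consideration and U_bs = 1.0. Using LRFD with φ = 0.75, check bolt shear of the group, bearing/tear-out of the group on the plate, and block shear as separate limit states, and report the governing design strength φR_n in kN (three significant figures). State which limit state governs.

Bolt shear: A_b = π·16²/4 = 201.1 mm²; R_n = 469 × 201.1 × 5 × 1 / 1000 = 471.5 kN → 0.75 × 471.5 = 354 kN.
Bearing: edge l_c = 26, r_n = 224.6 kN; interior l_c = 32, r_n = 276.5 kN; R_n = 224.6 + 4·276.5 = 1331 kN → 998 kN.
Block shear: A_gv = 3760, A_nv = 2320, A_nt = 160 mm²; R_n = min(0.6F_uA_nv, 0.6F_yA_gv) + U_bs·F_u·A_nt = 698.4 kN → 524 kN.
Bolt shear governs: 354 kN.

354 kN (bolt shear governs)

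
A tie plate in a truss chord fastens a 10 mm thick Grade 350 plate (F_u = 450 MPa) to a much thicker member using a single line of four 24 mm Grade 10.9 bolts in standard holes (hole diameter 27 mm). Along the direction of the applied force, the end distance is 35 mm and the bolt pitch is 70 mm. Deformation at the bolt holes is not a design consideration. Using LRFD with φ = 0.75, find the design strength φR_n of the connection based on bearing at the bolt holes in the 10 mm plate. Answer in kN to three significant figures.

Per bolt r_n = 1.5 l_c t F_u ≤ 3.0 d t F_u; upper limit = 3.0 × 24 × 10 × 450 / 1000 = 324 kN.
Edge bolt: l_c = 35 − 27/2 = 21.5 mm → 1.5 × 21.5 × 10 × 450 / 1000 = 145.1 → r_n = 145.1 kN.
Interior bolts: l_c = 70 − 27 = 43 mm → 1.5 × 43 × 10 × 450 / 1000 = 290.2 → r_n = 290.2 kN.
R_n = 1 × 145.1 + 3 × 290.2 = 1016 kN.
Design strength φR_n = 0.75 × 1016 = 762 kN.

762 kN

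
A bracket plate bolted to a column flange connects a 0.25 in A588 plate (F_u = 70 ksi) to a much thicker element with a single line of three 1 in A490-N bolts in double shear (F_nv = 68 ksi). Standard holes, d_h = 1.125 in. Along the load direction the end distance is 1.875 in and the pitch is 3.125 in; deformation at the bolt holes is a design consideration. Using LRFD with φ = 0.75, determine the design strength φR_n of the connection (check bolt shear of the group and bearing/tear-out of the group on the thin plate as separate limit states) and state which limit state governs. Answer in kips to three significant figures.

Bolt shear: A_b = π·1²/4 = 0.7854 in²; R_n = 68 × 0.7854 × 3 × 2 = 320.4 kips → 0.75 × 320.4 = 240 kips.
Bearing (1.2 l_c t F_u ≤ 2.4 d t F_u): upper limit = 2.4·1·0.25·70 = 42 kips.
  Edge l_c = 1.875 − 1.125/2 = 1.312 → r_n = 27.56 kips; interior l_c = 3.125 − 1.125 = 2 → r_n = 42 kips.
  R_n,bearing = 1·27.56 + 2·42 = 111.6 kips → 0.75 × 111.6 = 83.7 kips.
Bearing governs: 83.7 kips.

83.7 kips (bearing governs)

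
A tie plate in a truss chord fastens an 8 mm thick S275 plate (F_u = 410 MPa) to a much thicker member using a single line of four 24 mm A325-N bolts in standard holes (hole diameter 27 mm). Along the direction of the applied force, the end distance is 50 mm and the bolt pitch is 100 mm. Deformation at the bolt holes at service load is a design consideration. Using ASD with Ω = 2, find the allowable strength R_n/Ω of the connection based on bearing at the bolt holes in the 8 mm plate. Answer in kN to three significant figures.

Per bolt r_n = 1.2 l_c t F_u ≤ 2.4 d t F_u; upper limit = 2.4 × 24 × 8 × 410 / 1000 = 188.9 kN.
Edge bolt: l_c = 50 − 27/2 = 36.5 mm → 1.2 × 36.5 × 8 × 410 / 1000 = 143.7 → r_n = 143.7 kN.
Interior bolts: l_c = 100 − 27 = 73 mm → 1.2 × 73 × 8 × 410 / 1000 = 287.3 → r_n = 188.9 kN.
R_n = 1 × 143.7 + 3 × 188.9 = 710.4 kN.
Allowable strength R_n/Ω = 710.4 / 2 = 355 kN.

355 kN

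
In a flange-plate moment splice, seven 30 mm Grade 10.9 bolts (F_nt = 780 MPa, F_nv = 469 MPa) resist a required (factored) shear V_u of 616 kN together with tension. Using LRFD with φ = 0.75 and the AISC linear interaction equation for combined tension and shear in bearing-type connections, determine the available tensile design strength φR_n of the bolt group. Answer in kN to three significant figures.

A_b = π·30²/4 = 706.9 mm²; f_rv = 616 × 1000 / (7 × 706.9) = 124.5 MPa.
F'_nt = 1.3 F_nt − (F_nt / φF_nv) f_rv = 1.3·780 − (780/(0.75·469))·124.5 = 737.9 MPa, capped at F_nt → F'_nt = 737.9 MPa.
R_n = F'_nt · A_b · n = 737.9 × 706.9 × 7 / 1000 = 3651 kN.
Design strength φR_n = 0.75 × 3651 = 2740 kN.

2740 kN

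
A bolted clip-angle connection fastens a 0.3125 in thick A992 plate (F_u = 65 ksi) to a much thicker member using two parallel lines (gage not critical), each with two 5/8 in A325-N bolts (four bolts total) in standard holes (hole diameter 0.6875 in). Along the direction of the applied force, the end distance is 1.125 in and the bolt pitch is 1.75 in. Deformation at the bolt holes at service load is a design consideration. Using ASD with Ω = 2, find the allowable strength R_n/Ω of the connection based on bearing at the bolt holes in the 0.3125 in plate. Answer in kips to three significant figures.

44.9 kips

Per bolt r_n = 1.2 l_c t F_u ≤ 2.4 d t F_u; upper limit = 2.4 × 0.625 × 0.3125 × 65 = 30.47 kips.
Edge bolt: l_c = 1.125 − 0.6875/2 = 0.7812 in → 1.2 × 0.7812 × 0.3125 × 65 = 19.04 → r_n = 19.04 kips.
Interior bolts: l_c = 1.75 − 0.6875 = 1.062 in → 1.2 × 1.062 × 0.3125 × 65 = 25.9 → r_n = 25.9 kips.
R_n = 2 × 19.04 + 2 × 25.9 = 89.88 kips.
Allowable strength R_n/Ω = 89.88 / 2 = 44.9 kips.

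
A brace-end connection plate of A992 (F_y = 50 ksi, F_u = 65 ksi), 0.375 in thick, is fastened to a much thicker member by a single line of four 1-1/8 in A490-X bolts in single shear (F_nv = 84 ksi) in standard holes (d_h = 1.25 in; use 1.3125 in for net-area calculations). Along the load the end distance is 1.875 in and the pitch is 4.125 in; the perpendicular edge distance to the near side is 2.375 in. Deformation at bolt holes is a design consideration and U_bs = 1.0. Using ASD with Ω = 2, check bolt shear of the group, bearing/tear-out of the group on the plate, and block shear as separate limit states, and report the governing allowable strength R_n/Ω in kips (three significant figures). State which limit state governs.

Bolt shear: A_b = π·1.125²/4 = 0.994 in²; R_n = 84 × 0.994 × 4 × 1 = 334 kips → 334 / 2 = 167 kips.
Bearing: edge l_c = 1.25, r_n = 36.56 kips; interior l_c = 2.875, r_n = 65.81 kips; R_n = 36.56 + 3·65.81 = 234 kips → 117 kips.
Block shear: A_gv = 5.344, A_nv = 3.621, A_nt = 0.6445 in²; R_n = min(0.6F_uA_nv, 0.6F_yA_gv) + U_bs·F_u·A_nt = 183.1 kips → 91.6 kips.
Block shear governs: 91.6 kips.

91.6 kips (block shear governs)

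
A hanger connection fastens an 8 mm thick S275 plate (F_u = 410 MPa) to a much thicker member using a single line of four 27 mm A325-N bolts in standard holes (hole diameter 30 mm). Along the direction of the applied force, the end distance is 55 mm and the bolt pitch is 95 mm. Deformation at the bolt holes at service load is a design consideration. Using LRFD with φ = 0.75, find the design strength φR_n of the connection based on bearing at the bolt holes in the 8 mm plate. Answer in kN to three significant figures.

596 kN

Per bolt r_n = 1.2 l_c t F_u ≤ 2.4 d t F_u; upper limit = 2.4 × 27 × 8 × 410 / 1000 = 212.5 kN.
Edge bolt: l_c = 55 − 30/2 = 40 mm → 1.2 × 40 × 8 × 410 / 1000 = 157.4 → r_n = 157.4 kN.
Interior bolts: l_c = 95 − 30 = 65 mm → 1.2 × 65 × 8 × 410 / 1000 = 255.8 → r_n = 212.5 kN.
R_n = 1 × 157.4 + 3 × 212.5 = 795.1 kN.
Design strength φR_n = 0.75 × 795.1 = 596 kN.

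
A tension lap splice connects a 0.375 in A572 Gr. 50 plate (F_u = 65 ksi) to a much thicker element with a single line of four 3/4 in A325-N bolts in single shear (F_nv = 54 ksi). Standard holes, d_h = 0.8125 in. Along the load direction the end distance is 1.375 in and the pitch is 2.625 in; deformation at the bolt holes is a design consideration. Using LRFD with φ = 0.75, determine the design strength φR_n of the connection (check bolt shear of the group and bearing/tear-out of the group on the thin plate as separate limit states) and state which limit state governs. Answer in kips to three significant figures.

Bolt shear: A_b = π·0.75²/4 = 0.4418 in²; R_n = 54 × 0.4418 × 4 × 1 = 95.43 kips → 0.75 × 95.43 = 71.6 kips.
Bearing (1.2 l_c t F_u ≤ 2.4 d t F_u): upper limit = 2.4·0.75·0.375·65 = 43.87 kips.
  Edge l_c = 1.375 − 0.8125/2 = 0.9688 → r_n = 28.34 kips; interior l_c = 2.625 − 0.8125 = 1.812 → r_n = 43.87 kips.
  R_n,bearing = 1·28.34 + 3·43.87 = 160 kips → 0.75 × 160 = 120 kips.
Bolt shear governs: 71.6 kips.

71.6 kips (bolt shear governs)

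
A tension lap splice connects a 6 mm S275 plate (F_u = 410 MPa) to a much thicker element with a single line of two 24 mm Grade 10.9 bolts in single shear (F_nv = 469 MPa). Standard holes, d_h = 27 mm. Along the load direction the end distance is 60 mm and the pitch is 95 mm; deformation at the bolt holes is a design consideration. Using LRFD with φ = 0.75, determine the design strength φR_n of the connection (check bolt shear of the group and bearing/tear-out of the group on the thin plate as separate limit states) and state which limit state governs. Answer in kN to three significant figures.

Bolt shear: A_b = π·24²/4 = 452.4 mm²; R_n = 469 × 452.4 × 2 × 1 / 1000 = 424.3 kN → 0.75 × 424.3 = 318 kN.
Bearing (1.2 l_c t F_u ≤ 2.4 d t F_u): upper limit = 2.4·24·6·410 / 1000 = 141.7 kN.
  Edge l_c = 60 − 27/2 = 46.5 → r_n = 137.3 kN; interior l_c = 95 − 27 = 68 → r_n = 141.7 kN.
  R_n,bearing = 1·137.3 + 1·141.7 = 279 kN → 0.75 × 279 = 209 kN.
Bearing governs: 209 kN.

209 kN (bearing governs)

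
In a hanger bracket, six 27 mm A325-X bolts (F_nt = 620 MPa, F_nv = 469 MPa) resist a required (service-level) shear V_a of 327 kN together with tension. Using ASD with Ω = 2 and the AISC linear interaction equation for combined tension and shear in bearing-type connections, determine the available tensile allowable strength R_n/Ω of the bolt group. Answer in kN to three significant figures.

952 kN

A_b = π·27²/4 = 572.6 mm²; f_rv = 327 × 1000 / (6 × 572.6) = 95.19 MPa.
F'_nt = 1.3 F_nt − (Ω F_nt / F_nv) f_rv = 1.3·620 − (2·620/469)·95.19 = 554.3 MPa, capped at F_nt → F'_nt = 554.3 MPa.
R_n = F'_nt · A_b · n = 554.3 × 572.6 × 6 / 1000 = 1904 kN.
Allowable strength R_n/Ω = 1904 / 2 = 952 kN.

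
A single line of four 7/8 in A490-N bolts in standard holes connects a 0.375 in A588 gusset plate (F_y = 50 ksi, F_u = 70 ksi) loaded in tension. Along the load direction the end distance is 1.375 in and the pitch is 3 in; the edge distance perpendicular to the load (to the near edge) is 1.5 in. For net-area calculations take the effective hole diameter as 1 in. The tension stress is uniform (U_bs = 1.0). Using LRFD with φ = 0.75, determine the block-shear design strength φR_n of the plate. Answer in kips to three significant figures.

Shear plane L_v = 1.375 + 3·3 = 10.38 in; A_gv = 10.38 × 0.375 = 3.891 in².
A_nv = (10.38 − 3.5·1) × 0.375 = 2.578 in².
A_nt = (1.5 − 0.5·1) × 0.375 = 0.375 in².
0.6 F_u A_nv = 108.3 kips; 0.6 F_y A_gv = 116.7 kips → shear rupture governs the shear term.
R_n = 108.3 + 1.0 × 70 × 0.375 = 134.5 kips.
Design strength φR_n = 0.75 × 134.5 = 101 kips.

101 kips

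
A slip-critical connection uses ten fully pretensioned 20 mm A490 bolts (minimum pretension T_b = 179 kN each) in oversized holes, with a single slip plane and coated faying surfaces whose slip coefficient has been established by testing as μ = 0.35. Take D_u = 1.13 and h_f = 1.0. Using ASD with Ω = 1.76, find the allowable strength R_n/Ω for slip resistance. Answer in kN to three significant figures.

R_n = μ · D_u · h_f · T_b · n_s · n_b = 0.35 × 1.13 × 1.0 × 179 × 1 × 10 = 707.9 kN.
Allowable strength R_n/Ω = 707.9 / 1.76 = 402 kN.

402 kN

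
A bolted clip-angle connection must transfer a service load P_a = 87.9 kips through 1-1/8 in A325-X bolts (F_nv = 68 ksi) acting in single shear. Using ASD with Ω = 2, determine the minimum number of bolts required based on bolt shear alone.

3 bolts

A_b = π·1.125²/4 = 0.994 in².
Per-bolt allowable strength R_n/Ω = 68 × 0.994 × 1 / 2 = 33.8 kips.
n ≥ 87.9 / 33.8 = 2.601 → use 3 bolts.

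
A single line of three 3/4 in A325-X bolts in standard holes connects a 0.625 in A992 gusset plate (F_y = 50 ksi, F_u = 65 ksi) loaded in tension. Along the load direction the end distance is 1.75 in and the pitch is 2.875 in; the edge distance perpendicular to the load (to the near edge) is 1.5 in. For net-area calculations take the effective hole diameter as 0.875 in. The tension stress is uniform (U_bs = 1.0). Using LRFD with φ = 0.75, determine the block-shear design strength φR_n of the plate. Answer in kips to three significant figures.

129 kips

Shear plane L_v = 1.75 + 2·2.875 = 7.5 in; A_gv = 7.5 × 0.625 = 4.688 in².
A_nv = (7.5 − 2.5·0.875) × 0.625 = 3.32 in².
A_nt = (1.5 − 0.5·0.875) × 0.625 = 0.6641 in².
0.6 F_u A_nv = 129.5 kips; 0.6 F_y A_gv = 140.6 kips → shear rupture governs the shear term.
R_n = 129.5 + 1.0 × 65 × 0.6641 = 172.7 kips.
Design strength φR_n = 0.75 × 172.7 = 129 kips.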